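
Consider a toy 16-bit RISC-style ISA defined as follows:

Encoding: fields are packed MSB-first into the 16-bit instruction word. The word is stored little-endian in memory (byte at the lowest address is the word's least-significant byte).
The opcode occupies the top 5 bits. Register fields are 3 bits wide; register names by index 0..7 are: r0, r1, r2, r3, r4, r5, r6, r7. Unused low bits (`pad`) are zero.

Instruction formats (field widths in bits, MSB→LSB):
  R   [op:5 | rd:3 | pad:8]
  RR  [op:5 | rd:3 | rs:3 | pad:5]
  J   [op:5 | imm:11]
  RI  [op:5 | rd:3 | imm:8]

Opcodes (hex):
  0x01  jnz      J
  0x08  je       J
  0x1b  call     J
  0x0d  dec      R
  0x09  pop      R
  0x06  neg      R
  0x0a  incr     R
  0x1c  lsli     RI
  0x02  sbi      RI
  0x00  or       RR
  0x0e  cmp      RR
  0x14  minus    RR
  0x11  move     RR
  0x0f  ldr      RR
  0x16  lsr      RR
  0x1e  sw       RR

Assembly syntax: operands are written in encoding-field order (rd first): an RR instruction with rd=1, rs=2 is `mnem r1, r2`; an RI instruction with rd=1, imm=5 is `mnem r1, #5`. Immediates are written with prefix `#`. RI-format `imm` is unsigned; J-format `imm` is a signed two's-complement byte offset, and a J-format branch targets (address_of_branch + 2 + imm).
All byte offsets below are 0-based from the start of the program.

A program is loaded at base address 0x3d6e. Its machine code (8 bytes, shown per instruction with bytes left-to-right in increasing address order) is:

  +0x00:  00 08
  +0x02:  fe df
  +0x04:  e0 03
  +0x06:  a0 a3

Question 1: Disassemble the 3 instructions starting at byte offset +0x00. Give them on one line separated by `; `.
+0x00: 00 08 ⇒ word 0x0800 (little)
  top 5b → 0x1 → jnz [J]
  imm@[10:0]=0x0 ⇒ #0
+0x02: fe df ⇒ word 0xdffe (little)
  top 5b → 0x1b → call [J]
  imm@[10:0]=0x7fe (s11→-2) ⇒ #-2
+0x04: e0 03 ⇒ word 0x03e0 (little)
  top 5b → 0x0 → or [RR]
  rd@[10:8]=0x3 ⇒ r3
  rs@[7:5]=0x7 ⇒ r7

jnz #0; call #-2; or r3, r7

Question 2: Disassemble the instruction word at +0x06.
@+06  little-endian(a0 a3) = 0xa3a0
  op=0xa3a0>>11=0x14 ⇒ minus (RR)
  rd: (w>>8)&0x7=0x3 → r3
  rs: (w>>5)&0x7=0x5 → r5

minus r3, r5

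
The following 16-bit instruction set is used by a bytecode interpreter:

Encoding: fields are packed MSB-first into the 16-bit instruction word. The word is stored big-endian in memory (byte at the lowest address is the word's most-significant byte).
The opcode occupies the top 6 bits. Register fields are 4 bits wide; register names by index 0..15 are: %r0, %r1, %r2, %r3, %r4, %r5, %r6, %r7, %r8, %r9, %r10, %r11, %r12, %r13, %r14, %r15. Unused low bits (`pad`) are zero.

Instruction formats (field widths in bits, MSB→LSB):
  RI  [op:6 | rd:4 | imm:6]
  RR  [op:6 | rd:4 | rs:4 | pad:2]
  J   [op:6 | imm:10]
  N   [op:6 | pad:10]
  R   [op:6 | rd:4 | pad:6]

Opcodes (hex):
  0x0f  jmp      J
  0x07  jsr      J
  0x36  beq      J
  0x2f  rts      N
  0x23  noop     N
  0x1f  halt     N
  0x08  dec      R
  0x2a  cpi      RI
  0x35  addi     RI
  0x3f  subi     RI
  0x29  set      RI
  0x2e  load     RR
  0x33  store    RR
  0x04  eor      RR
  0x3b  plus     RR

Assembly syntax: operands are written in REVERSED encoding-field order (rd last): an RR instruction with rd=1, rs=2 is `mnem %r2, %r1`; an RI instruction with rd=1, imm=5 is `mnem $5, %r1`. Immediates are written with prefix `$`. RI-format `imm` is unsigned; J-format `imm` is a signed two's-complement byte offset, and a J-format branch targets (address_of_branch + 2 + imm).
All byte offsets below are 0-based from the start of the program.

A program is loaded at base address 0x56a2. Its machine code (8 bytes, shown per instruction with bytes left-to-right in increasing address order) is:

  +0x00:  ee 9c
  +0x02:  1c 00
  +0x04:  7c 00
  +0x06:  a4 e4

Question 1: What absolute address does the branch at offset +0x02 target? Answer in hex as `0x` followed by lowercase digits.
0x56a6

@+02  big-endian(1c 00) = 0x1c00
  top 6b → 0x7 → jsr [J]
  [9:0] imm=0 = $0
  target = base 0x56a2 + off 0x02 + 2 + imm 0 = 0x56a6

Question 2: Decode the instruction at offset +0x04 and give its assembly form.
@+04  big-endian(7c 00) = 0x7c00
  top 6b → 0x1f → halt [N]

halt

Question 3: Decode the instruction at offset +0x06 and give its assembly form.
off 0x06: read a4 e4 as big → 0xa4e4
  opcode bits[15:10]=0x29: set/RI
  [9:6] rd=3 = %r3
  [5:0] imm=36 = $36

set $36, %r3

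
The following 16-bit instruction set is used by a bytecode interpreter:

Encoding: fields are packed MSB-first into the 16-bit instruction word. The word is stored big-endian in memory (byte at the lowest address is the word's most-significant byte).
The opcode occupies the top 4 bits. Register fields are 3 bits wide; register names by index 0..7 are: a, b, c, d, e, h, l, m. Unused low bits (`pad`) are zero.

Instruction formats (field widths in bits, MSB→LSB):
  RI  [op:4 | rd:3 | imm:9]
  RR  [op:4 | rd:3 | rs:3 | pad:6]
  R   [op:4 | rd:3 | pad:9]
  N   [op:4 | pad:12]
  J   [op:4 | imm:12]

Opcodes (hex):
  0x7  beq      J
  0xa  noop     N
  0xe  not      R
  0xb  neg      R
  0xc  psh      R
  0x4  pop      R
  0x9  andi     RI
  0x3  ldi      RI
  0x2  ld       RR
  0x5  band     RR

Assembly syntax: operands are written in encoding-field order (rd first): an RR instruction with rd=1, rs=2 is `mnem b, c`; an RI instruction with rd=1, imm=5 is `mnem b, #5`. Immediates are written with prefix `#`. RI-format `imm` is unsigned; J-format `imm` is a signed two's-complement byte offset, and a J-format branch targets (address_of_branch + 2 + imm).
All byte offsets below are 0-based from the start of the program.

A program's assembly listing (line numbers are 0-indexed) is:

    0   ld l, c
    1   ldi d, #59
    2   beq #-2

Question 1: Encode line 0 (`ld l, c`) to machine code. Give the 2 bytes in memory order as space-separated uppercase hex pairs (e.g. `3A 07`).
2C 80

0. ld fields op=0x2:4|rd=6:3|rs=2:3|pad=0:6 → word 2c80h → 2c 80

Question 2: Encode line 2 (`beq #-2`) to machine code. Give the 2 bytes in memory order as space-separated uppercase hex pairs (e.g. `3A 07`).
2. beq fields op=0x7:4|imm=-2:12 → word 7ffeh → 7f fe

7F FE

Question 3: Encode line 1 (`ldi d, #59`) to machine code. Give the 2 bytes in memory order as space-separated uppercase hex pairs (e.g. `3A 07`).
36 3B

1. ldi fields op=0x3:4|rd=3:3|imm=59:9 → word 363bh → 36 3b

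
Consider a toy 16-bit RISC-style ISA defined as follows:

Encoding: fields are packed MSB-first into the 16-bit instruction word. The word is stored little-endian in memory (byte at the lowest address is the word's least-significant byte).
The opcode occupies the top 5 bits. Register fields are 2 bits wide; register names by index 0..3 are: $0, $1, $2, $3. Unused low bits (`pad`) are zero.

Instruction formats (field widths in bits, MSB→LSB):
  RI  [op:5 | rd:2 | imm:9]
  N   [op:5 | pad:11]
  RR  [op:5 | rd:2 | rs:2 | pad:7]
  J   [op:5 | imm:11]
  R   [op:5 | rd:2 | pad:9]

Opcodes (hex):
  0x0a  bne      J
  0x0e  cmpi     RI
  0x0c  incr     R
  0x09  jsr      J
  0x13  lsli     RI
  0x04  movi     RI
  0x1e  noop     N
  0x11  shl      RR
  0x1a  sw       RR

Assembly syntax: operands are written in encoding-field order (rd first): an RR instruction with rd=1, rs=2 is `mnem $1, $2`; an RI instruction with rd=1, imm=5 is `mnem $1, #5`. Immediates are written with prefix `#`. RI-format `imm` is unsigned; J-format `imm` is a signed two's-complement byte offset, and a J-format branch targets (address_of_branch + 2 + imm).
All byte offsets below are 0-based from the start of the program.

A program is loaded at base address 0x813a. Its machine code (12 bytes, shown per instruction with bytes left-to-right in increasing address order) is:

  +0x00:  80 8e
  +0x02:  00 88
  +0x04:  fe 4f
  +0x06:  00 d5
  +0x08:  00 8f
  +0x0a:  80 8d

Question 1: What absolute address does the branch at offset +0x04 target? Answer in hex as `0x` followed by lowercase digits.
off 0x04: read fe 4f as little → 0x4ffe
  top 5b → 0x9 → jsr [J]
  [10:0] imm=2046 (s11→-2) = #-2
  target = base 0x813a + off 0x04 + 2 + imm -2 = 0x813e

0x813e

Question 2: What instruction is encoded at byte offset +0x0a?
shl $2, $3

[0a] 80 8d → 0x8d80
  opcode bits[15:11]=0x11: shl/RR
  rd@[10:9]=0x2 ⇒ $2
  rs@[8:7]=0x3 ⇒ $3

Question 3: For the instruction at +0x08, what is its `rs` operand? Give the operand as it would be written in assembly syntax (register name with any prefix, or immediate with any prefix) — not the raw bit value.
[08] 00 8f → 0x8f00
  op=0x8f00>>11=0x11 ⇒ shl (RR)
  rd@[10:9]=0x3 ⇒ $3
  rs@[8:7]=0x2 ⇒ $2

$2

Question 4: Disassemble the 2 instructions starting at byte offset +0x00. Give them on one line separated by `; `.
shl $3, $1; shl $0, $0

off 0x00: read 80 8e as little → 0x8e80
  top 5b → 0x11 → shl [RR]
  rd@[10:9]=0x3 ⇒ $3
  rs@[8:7]=0x1 ⇒ $1
off 0x02: read 00 88 as little → 0x8800
  top 5b → 0x11 → shl [RR]
  rd@[10:9]=0x0 ⇒ $0
  rs@[8:7]=0x0 ⇒ $0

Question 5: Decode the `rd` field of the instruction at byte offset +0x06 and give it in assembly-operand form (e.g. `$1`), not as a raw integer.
$2

off 0x06: read 00 d5 as little → 0xd500
  top 5b → 0x1a → sw [RR]
  rd@[10:9]=0x2 ⇒ $2
  rs@[8:7]=0x2 ⇒ $2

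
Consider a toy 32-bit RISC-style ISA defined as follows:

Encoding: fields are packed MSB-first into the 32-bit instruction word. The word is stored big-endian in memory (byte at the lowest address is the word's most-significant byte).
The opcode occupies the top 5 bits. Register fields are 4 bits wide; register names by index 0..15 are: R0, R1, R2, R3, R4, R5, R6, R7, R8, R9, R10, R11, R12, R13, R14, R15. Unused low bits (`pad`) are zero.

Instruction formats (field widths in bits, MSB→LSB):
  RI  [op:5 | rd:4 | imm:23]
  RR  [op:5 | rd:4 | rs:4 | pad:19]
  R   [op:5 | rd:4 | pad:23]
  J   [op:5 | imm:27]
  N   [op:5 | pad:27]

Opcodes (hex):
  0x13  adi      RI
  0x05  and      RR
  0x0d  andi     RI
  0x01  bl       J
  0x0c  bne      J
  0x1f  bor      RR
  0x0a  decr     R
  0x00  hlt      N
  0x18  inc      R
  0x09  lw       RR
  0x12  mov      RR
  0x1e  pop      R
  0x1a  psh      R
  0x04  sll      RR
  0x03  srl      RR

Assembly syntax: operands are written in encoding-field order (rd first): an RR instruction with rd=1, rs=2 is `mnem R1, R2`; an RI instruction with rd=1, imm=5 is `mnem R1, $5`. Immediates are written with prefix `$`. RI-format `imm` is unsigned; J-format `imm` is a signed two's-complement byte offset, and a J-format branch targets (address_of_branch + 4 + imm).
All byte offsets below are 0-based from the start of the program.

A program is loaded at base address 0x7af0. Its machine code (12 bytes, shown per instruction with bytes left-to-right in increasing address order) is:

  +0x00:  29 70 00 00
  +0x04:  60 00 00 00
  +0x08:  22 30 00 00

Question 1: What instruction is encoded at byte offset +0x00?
and R2, R14

off 0x00: read 29 70 00 00 as big → 0x29700000
  op=0x29700000>>27=0x5 ⇒ and (RR)
  rd: (w>>23)&0xf=0x2 → R2
  rs: (w>>19)&0xf=0xe → R14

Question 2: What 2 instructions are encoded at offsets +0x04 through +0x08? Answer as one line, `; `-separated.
bne $0; sll R4, R6

[04] 60 00 00 00 → 0x60000000
  opcode bits[31:27]=0xc: bne/J
  imm@[26:0]=0x0 ⇒ $0
[08] 22 30 00 00 → 0x22300000
  opcode bits[31:27]=0x4: sll/RR
  rd@[26:23]=0x4 ⇒ R4
  rs@[22:19]=0x6 ⇒ R6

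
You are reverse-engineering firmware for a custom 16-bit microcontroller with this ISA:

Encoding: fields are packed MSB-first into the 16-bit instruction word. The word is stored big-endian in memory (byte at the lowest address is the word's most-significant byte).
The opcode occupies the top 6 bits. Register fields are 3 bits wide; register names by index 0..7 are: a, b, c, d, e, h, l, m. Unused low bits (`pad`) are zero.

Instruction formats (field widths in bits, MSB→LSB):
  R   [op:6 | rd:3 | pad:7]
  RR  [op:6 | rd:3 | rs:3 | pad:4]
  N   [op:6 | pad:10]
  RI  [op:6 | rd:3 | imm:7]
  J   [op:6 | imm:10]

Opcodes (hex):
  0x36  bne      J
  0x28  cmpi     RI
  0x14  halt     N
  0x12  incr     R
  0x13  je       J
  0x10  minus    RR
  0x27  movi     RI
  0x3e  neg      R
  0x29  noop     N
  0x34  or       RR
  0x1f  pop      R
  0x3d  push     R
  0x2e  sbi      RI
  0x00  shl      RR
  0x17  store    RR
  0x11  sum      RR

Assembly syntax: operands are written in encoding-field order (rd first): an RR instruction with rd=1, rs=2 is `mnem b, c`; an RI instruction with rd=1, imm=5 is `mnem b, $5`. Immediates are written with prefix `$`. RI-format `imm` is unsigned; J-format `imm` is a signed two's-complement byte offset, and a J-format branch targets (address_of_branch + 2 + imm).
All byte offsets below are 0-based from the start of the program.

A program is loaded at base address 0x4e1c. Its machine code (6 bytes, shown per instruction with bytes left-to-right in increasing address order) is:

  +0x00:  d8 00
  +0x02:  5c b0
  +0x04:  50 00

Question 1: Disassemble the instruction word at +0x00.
bne $0

@+00  big-endian(d8 00) = 0xd800
  op=0xd800>>10=0x36 ⇒ bne (J)
  [9:0] imm=0 = $0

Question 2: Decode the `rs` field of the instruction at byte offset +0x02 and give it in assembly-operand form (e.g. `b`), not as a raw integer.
off 0x02: read 5c b0 as big → 0x5cb0
  top 6b → 0x17 → store [RR]
  [9:7] rd=1 = b
  [6:4] rs=3 = d

d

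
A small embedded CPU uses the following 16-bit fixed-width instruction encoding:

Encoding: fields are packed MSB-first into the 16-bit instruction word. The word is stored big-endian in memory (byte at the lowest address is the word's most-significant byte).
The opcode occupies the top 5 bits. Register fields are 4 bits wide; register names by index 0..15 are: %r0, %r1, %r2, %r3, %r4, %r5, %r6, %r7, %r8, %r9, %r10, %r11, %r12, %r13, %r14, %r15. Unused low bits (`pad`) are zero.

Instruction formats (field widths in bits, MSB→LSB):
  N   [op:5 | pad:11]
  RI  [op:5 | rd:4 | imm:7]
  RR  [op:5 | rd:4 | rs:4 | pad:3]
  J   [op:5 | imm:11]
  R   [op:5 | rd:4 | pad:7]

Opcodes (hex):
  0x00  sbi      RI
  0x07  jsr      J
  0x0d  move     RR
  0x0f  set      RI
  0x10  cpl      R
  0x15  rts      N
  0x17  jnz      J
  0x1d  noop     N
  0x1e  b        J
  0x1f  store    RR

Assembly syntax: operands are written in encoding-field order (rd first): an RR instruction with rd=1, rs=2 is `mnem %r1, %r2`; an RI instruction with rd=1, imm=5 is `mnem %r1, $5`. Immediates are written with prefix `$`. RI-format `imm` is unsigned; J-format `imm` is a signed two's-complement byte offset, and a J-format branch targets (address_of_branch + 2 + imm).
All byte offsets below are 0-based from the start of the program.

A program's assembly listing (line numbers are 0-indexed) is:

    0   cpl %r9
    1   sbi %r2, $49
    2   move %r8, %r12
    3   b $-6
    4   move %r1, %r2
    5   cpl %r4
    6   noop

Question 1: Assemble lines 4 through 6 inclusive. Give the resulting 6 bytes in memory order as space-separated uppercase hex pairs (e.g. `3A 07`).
L4: move op=0xd:5|rd=1:4|rs=2:4|pad=0:3 ⇒ 0x6890 ⇒ big 68 90
L5: cpl op=0x10:5|rd=4:4|pad=0:7 ⇒ 0x8200 ⇒ big 82 00
L6: noop op=0x1d:5|pad=0:11 ⇒ 0xe800 ⇒ big e8 00

68 90 82 00 E8 00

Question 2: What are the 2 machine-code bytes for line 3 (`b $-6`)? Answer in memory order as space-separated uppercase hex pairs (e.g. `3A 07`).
F7 FA

line 3 (b): pack op=0x1e:5|imm=-6:11 = 0xf7fa; big→ f7 fa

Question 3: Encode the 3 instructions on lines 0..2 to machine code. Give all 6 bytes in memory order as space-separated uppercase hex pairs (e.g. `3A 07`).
line 0 (cpl): pack op=0x10:5|rd=9:4|pad=0:7 = 0x8480; big→ 84 80
line 1 (sbi): pack op=0x0:5|rd=2:4|imm=49:7 = 0x0131; big→ 01 31
line 2 (move): pack op=0xd:5|rd=8:4|rs=12:4|pad=0:3 = 0x6c60; big→ 6c 60

84 80 01 31 6C 60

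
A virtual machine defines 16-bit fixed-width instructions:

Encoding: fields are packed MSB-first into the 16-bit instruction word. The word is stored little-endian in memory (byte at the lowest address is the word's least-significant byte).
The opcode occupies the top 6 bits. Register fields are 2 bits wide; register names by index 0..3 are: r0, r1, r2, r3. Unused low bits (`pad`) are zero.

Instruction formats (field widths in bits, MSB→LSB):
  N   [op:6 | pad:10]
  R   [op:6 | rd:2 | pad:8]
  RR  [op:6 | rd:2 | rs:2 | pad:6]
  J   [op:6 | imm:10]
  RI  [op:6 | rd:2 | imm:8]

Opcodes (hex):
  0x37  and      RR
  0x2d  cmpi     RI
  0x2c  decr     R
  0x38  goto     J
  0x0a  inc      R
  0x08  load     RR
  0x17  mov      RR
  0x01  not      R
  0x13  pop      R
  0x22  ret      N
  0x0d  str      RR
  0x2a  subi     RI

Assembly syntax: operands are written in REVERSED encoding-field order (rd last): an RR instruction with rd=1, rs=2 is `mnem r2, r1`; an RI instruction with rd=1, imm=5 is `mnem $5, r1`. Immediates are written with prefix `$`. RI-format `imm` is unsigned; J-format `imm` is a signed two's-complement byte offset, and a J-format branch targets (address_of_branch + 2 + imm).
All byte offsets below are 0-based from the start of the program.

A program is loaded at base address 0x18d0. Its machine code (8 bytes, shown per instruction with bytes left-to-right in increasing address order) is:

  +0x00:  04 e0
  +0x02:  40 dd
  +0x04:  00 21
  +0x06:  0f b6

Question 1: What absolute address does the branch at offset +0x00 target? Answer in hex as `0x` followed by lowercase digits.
0x18d6

+0x00: 04 e0 ⇒ word 0xe004 (little)
  top 6b → 0x38 → goto [J]
  imm: (w>>0)&0x3ff=0x4 → $4
  target = base 0x18d0 + off 0x00 + 2 + imm 4 = 0x18d6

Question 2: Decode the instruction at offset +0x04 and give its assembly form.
load r0, r1

[04] 00 21 → 0x2100
  opcode bits[15:10]=0x8: load/RR
  rd: (w>>8)&0x3=0x1 → r1
  rs: (w>>6)&0x3=0x0 → r0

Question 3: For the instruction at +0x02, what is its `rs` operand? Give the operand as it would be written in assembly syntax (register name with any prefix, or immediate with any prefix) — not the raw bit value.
r1

@+02  little-endian(40 dd) = 0xdd40
  opcode bits[15:10]=0x37: and/RR
  rd@[9:8]=0x1 ⇒ r1
  rs@[7:6]=0x1 ⇒ r1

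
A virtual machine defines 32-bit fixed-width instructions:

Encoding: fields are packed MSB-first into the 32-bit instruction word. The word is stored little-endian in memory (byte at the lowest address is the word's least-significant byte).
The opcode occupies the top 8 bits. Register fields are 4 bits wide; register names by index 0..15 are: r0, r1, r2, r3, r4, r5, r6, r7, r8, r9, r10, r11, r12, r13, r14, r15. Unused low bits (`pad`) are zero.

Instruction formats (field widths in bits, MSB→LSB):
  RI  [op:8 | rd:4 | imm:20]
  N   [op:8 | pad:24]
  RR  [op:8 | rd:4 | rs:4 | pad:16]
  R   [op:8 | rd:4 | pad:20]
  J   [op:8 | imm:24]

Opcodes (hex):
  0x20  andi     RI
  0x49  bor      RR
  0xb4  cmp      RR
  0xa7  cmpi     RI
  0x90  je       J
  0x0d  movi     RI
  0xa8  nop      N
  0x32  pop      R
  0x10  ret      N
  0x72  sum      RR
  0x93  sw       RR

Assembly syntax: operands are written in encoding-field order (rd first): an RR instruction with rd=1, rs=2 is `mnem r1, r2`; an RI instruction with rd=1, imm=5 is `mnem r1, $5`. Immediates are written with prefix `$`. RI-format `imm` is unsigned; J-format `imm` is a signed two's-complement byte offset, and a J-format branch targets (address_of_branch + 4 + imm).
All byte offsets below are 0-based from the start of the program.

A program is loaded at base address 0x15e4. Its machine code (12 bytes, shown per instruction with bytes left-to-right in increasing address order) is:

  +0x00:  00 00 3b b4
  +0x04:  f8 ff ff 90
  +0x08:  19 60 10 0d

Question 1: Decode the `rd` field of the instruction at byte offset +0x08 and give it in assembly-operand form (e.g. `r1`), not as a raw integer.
r1

off 0x08: read 19 60 10 0d as little → 0x0d106019
  opcode bits[31:24]=0xd: movi/RI
  rd@[23:20]=0x1 ⇒ r1
  imm@[19:0]=0x6019 ⇒ $24601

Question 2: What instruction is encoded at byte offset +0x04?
je $-8

+0x04: f8 ff ff 90 ⇒ word 0x90fffff8 (little)
  top 8b → 0x90 → je [J]
  imm@[23:0]=0xfffff8 (s24→-8) ⇒ $-8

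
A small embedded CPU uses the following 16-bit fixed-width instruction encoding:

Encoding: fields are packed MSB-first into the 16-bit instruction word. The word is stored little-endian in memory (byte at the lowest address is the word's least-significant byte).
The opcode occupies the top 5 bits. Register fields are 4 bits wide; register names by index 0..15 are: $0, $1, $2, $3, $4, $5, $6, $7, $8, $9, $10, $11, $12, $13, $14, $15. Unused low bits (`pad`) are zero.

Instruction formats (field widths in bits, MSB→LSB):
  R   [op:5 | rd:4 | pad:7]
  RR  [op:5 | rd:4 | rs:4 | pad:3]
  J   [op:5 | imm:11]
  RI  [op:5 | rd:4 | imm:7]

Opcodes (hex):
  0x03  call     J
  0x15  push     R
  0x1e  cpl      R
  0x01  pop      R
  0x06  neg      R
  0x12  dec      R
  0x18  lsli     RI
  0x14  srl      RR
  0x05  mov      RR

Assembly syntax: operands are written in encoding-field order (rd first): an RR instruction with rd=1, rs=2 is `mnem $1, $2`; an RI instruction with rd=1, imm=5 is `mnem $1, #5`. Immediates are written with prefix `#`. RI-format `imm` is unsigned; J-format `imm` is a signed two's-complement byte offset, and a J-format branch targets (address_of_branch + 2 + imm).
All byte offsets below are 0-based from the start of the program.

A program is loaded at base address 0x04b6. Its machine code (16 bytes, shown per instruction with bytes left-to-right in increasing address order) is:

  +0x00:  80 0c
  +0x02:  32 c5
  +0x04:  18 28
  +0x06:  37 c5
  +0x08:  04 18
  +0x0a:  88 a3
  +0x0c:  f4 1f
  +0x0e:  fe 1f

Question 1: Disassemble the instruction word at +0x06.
off 0x06: read 37 c5 as little → 0xc537
  top 5b → 0x18 → lsli [RI]
  [10:7] rd=10 = $10
  [6:0] imm=55 = #55

lsli $10, #55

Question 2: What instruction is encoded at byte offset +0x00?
[00] 80 0c → 0x0c80
  opcode bits[15:11]=0x1: pop/R
  [10:7] rd=9 = $9

pop $9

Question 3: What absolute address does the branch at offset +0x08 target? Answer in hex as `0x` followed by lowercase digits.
0x04c4

@+08  little-endian(04 18) = 0x1804
  op=0x1804>>11=0x3 ⇒ call (J)
  imm: (w>>0)&0x7ff=0x4 → #4
  target = base 0x04b6 + off 0x08 + 2 + imm 4 = 0x04c4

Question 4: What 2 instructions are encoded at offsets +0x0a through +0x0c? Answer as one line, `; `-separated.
srl $7, $1; call #-12

+0x0a: 88 a3 ⇒ word 0xa388 (little)
  op=0xa388>>11=0x14 ⇒ srl (RR)
  rd@[10:7]=0x7 ⇒ $7
  rs@[6:3]=0x1 ⇒ $1
+0x0c: f4 1f ⇒ word 0x1ff4 (little)
  op=0x1ff4>>11=0x3 ⇒ call (J)
  imm@[10:0]=0x7f4 (s11→-12) ⇒ #-12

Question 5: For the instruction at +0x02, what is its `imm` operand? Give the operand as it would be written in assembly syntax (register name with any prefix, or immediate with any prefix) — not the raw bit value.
off 0x02: read 32 c5 as little → 0xc532
  op=0xc532>>11=0x18 ⇒ lsli (RI)
  rd: (w>>7)&0xf=0xa → $10
  imm: (w>>0)&0x7f=0x32 → #50

#50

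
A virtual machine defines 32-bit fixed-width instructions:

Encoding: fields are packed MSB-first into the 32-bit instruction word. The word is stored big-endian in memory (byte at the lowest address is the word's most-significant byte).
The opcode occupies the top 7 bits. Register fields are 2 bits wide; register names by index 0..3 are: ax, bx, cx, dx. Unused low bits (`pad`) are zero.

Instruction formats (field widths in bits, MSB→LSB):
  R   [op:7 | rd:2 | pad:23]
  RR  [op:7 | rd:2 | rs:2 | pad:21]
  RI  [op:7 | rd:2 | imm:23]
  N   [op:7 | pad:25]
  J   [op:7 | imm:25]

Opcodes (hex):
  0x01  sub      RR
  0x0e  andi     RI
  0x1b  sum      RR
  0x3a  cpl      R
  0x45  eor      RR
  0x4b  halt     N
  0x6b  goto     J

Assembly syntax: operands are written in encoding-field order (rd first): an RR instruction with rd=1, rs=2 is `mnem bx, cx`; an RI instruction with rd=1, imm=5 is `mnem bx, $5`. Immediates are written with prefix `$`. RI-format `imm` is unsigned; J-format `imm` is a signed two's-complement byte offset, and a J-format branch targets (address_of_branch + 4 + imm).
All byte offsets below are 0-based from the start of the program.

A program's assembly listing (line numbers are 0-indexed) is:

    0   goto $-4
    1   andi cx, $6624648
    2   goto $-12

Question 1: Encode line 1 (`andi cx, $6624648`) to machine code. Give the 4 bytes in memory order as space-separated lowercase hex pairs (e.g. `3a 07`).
1d 65 15 88

L1: andi op=0xe:7|rd=2:2|imm=6624648:23 ⇒ 0x1d651588 ⇒ big 1d 65 15 88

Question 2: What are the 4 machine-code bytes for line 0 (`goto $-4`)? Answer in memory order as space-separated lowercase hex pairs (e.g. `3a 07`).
d7 ff ff fc

line 0 (goto): pack op=0x6b:7|imm=-4:25 = 0xd7fffffc; big→ d7 ff ff fc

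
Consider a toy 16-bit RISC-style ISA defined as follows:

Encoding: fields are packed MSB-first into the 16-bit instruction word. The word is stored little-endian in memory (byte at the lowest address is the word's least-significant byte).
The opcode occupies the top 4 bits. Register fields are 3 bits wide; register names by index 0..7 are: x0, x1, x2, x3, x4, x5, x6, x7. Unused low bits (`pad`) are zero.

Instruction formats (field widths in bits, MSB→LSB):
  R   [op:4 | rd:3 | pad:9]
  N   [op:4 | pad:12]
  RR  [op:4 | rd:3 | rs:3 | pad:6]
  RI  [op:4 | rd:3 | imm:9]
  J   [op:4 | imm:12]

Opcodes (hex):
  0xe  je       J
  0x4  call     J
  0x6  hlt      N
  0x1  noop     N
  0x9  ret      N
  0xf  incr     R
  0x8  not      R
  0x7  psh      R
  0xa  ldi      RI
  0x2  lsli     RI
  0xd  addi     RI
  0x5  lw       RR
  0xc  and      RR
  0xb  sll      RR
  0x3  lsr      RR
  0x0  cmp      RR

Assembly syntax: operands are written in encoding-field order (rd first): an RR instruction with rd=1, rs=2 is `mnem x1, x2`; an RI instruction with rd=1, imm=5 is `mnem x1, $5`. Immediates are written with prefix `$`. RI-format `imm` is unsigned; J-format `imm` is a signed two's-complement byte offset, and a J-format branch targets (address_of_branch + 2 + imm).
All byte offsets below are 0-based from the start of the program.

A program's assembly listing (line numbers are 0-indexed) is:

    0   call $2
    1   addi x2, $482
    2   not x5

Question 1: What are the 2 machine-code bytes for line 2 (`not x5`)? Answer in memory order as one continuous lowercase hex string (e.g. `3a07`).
008a

L2: not op=0x8:4|rd=5:3|pad=0:9 ⇒ 0x8a00 ⇒ little 00 8a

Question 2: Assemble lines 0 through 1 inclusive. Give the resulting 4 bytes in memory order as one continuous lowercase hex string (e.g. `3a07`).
line 0 (call): pack op=0x4:4|imm=2:12 = 0x4002; little→ 02 40
line 1 (addi): pack op=0xd:4|rd=2:3|imm=482:9 = 0xd5e2; little→ e2 d5

0240e2d5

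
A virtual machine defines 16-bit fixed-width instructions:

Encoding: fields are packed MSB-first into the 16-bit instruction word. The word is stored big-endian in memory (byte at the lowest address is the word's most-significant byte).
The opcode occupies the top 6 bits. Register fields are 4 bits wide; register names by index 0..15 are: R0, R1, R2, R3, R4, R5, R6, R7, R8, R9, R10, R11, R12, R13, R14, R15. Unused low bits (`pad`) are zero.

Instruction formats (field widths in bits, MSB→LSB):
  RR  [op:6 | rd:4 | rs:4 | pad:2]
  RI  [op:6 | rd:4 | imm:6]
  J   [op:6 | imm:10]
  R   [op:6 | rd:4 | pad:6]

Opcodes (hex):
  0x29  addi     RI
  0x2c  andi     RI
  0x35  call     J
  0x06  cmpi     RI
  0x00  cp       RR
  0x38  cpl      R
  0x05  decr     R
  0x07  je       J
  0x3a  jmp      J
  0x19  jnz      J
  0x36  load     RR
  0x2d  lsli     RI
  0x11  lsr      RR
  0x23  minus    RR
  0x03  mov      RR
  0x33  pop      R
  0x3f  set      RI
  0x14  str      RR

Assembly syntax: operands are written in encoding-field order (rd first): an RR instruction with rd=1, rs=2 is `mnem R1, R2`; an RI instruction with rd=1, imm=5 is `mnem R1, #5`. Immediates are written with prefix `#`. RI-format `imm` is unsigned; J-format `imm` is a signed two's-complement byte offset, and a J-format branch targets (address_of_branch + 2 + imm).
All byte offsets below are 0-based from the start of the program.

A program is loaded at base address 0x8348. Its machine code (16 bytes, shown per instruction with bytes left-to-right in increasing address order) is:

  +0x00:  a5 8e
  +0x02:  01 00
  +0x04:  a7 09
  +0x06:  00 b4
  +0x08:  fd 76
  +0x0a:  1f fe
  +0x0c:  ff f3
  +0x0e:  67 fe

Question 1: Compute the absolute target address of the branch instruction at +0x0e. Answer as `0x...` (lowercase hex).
0x8356

off 0x0e: read 67 fe as big → 0x67fe
  op=0x67fe>>10=0x19 ⇒ jnz (J)
  imm: (w>>0)&0x3ff=0x3fe (s10→-2) → #-2
  target = base 0x8348 + off 0x0e + 2 + imm -2 = 0x8356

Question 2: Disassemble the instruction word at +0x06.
+0x06: 00 b4 ⇒ word 0x00b4 (big)
  op=0x00b4>>10=0x0 ⇒ cp (RR)
  [9:6] rd=2 = R2
  [5:2] rs=13 = R13

cp R2, R13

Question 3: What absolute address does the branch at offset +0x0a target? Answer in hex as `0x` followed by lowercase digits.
@+0a  big-endian(1f fe) = 0x1ffe
  opcode bits[15:10]=0x7: je/J
  [9:0] imm=1022 (s10→-2) = #-2
  target = base 0x8348 + off 0x0a + 2 + imm -2 = 0x8352

0x8352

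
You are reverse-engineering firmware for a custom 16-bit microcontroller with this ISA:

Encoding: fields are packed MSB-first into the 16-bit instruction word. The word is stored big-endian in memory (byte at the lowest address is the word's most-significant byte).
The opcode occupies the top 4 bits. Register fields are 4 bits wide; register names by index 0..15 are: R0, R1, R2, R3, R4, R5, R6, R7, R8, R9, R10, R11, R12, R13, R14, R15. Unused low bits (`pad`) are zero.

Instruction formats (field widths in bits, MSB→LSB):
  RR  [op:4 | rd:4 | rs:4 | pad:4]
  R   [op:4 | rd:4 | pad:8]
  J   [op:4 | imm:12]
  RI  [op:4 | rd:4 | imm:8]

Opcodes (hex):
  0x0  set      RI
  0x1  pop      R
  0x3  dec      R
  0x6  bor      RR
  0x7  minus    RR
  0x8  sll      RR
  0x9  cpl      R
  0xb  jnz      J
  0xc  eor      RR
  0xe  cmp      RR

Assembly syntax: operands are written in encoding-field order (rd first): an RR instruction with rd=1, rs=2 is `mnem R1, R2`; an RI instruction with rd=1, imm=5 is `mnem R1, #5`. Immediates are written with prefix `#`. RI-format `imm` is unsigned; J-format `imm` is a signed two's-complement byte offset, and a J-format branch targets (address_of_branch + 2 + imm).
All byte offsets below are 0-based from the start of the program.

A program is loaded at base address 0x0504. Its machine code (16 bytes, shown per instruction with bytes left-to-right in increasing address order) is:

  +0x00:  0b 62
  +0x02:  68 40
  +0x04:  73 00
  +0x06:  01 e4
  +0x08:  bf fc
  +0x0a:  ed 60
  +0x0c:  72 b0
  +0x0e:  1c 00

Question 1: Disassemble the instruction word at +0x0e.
pop R12

@+0e  big-endian(1c 00) = 0x1c00
  opcode bits[15:12]=0x1: pop/R
  rd@[11:8]=0xc ⇒ R12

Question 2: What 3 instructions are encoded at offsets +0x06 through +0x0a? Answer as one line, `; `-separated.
off 0x06: read 01 e4 as big → 0x01e4
  opcode bits[15:12]=0x0: set/RI
  rd: (w>>8)&0xf=0x1 → R1
  imm: (w>>0)&0xff=0xe4 → #228
off 0x08: read bf fc as big → 0xbffc
  opcode bits[15:12]=0xb: jnz/J
  imm: (w>>0)&0xfff=0xffc (s12→-4) → #-4
off 0x0a: read ed 60 as big → 0xed60
  opcode bits[15:12]=0xe: cmp/RR
  rd: (w>>8)&0xf=0xd → R13
  rs: (w>>4)&0xf=0x6 → R6

set R1, #228; jnz #-4; cmp R13, R6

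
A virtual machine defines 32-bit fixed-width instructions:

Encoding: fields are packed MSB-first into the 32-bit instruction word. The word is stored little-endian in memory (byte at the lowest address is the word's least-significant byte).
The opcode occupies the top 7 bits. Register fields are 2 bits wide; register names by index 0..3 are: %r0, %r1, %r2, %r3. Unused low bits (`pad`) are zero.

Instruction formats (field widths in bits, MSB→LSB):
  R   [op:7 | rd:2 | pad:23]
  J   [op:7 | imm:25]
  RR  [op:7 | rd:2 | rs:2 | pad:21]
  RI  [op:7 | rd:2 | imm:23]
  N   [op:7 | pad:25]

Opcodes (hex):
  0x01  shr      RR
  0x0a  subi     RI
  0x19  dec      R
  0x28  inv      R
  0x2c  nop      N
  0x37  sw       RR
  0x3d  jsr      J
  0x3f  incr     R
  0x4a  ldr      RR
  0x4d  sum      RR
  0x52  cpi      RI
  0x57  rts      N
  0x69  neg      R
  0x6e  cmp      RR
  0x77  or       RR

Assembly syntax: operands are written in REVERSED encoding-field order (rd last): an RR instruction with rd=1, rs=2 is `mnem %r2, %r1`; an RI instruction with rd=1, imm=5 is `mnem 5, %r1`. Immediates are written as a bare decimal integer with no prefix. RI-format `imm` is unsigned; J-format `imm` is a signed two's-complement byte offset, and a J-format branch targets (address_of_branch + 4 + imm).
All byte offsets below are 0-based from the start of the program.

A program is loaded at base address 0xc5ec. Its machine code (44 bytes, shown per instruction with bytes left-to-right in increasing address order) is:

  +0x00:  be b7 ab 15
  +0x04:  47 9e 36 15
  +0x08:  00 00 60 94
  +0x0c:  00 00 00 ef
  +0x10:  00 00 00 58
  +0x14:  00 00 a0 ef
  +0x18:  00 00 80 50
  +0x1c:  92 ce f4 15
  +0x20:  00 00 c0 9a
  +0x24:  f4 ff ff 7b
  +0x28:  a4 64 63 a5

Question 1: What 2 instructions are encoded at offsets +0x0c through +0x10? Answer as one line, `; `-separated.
@+0c  little-endian(00 00 00 ef) = 0xef000000
  opcode bits[31:25]=0x77: or/RR
  [24:23] rd=2 = %r2
  [22:21] rs=0 = %r0
@+10  little-endian(00 00 00 58) = 0x58000000
  opcode bits[31:25]=0x2c: nop/N

or %r0, %r2; nop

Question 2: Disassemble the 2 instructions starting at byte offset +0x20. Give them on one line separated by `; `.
+0x20: 00 00 c0 9a ⇒ word 0x9ac00000 (little)
  opcode bits[31:25]=0x4d: sum/RR
  rd: (w>>23)&0x3=0x1 → %r1
  rs: (w>>21)&0x3=0x2 → %r2
+0x24: f4 ff ff 7b ⇒ word 0x7bfffff4 (little)
  opcode bits[31:25]=0x3d: jsr/J
  imm: (w>>0)&0x1ffffff=0x1fffff4 (s25→-12) → -12

sum %r2, %r1; jsr -12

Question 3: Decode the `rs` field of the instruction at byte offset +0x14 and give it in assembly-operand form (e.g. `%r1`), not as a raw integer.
%r1

@+14  little-endian(00 00 a0 ef) = 0xefa00000
  op=0xefa00000>>25=0x77 ⇒ or (RR)
  rd@[24:23]=0x3 ⇒ %r3
  rs@[22:21]=0x1 ⇒ %r1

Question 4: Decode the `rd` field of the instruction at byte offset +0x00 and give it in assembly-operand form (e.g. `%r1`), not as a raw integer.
%r3

[00] be b7 ab 15 → 0x15abb7be
  opcode bits[31:25]=0xa: subi/RI
  rd@[24:23]=0x3 ⇒ %r3
  imm@[22:0]=0x2bb7be ⇒ 2865086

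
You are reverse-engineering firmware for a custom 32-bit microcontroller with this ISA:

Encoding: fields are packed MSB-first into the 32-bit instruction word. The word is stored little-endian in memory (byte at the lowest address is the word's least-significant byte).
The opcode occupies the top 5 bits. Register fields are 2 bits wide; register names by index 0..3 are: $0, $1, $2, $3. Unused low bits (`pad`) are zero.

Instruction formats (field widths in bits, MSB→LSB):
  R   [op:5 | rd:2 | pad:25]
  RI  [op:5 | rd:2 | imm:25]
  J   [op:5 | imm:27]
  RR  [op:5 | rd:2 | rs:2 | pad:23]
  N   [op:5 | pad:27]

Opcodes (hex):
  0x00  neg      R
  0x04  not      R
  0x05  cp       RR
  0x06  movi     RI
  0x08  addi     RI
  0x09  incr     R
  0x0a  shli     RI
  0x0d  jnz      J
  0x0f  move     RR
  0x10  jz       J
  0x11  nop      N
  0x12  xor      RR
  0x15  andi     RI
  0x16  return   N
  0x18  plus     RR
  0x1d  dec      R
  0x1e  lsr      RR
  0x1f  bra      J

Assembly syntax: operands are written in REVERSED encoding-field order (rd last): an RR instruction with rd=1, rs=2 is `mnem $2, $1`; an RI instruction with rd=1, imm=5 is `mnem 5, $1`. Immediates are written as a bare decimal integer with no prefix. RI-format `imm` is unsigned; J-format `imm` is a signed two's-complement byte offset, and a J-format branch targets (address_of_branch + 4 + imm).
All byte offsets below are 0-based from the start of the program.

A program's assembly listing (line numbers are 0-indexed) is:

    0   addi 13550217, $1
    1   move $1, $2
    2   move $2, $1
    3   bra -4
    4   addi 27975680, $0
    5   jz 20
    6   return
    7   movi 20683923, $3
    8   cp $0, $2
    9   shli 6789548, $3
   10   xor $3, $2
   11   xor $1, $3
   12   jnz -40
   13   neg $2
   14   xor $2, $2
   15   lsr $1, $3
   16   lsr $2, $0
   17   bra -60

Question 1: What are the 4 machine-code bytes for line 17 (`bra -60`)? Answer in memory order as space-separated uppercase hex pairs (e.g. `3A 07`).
line 17 (bra): pack op=0x1f:5|imm=-60:27 = 0xffffffc4; little→ c4 ff ff ff

C4 FF FF FF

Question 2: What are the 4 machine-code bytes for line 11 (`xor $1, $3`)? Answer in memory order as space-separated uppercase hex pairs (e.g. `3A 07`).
00 00 80 96

line 11 (xor): pack op=0x12:5|rd=3:2|rs=1:2|pad=0:23 = 0x96800000; little→ 00 00 80 96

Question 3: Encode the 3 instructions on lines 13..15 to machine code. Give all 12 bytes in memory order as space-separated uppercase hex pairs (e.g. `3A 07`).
L13: neg op=0x0:5|rd=2:2|pad=0:25 ⇒ 0x04000000 ⇒ little 00 00 00 04
L14: xor op=0x12:5|rd=2:2|rs=2:2|pad=0:23 ⇒ 0x95000000 ⇒ little 00 00 00 95
L15: lsr op=0x1e:5|rd=3:2|rs=1:2|pad=0:23 ⇒ 0xf6800000 ⇒ little 00 00 80 f6

00 00 00 04 00 00 00 95 00 00 80 F6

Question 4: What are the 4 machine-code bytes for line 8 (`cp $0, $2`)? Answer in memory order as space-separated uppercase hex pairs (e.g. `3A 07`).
00 00 00 2C

L8: cp op=0x5:5|rd=2:2|rs=0:2|pad=0:23 ⇒ 0x2c000000 ⇒ little 00 00 00 2c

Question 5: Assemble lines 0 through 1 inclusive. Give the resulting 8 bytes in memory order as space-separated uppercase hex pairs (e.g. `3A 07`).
L0: addi op=0x8:5|rd=1:2|imm=13550217:25 ⇒ 0x42cec289 ⇒ little 89 c2 ce 42
L1: move op=0xf:5|rd=2:2|rs=1:2|pad=0:23 ⇒ 0x7c800000 ⇒ little 00 00 80 7c

89 C2 CE 42 00 00 80 7C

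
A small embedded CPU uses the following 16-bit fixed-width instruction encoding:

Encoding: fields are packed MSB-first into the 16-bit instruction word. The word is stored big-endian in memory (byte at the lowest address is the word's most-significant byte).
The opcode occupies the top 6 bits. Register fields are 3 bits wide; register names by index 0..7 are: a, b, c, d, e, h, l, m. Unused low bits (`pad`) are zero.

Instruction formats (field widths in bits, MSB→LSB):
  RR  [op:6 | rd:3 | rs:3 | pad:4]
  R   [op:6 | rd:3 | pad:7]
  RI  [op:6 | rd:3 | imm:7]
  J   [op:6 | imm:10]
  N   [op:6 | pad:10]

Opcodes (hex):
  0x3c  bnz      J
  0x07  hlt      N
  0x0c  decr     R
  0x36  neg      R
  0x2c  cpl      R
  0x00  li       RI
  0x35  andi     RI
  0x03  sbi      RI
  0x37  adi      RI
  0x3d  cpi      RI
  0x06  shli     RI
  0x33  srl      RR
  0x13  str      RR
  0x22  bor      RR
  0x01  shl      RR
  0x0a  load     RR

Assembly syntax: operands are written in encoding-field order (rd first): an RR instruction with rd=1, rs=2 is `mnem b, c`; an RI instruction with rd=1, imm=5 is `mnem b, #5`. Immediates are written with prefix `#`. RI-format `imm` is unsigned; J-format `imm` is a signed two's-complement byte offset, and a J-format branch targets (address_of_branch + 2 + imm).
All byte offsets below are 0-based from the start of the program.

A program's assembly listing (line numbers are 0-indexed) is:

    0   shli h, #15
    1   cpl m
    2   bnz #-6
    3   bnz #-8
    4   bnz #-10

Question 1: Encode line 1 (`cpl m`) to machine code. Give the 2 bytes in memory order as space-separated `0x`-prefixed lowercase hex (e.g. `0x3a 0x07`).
line 1 (cpl): pack op=0x2c:6|rd=7:3|pad=0:7 = 0xb380; big→ b3 80

0xb3 0x80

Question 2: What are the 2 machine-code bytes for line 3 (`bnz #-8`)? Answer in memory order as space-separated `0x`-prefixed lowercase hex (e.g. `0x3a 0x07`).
0xf3 0xf8

line 3 (bnz): pack op=0x3c:6|imm=-8:10 = 0xf3f8; big→ f3 f8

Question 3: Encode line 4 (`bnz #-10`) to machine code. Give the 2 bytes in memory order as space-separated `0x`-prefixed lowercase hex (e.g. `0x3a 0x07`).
0xf3 0xf6

L4: bnz op=0x3c:6|imm=-10:10 ⇒ 0xf3f6 ⇒ big f3 f6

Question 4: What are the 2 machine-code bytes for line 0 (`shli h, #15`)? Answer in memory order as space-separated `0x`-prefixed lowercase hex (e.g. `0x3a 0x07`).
0x1a 0x8f

0. shli fields op=0x6:6|rd=5:3|imm=15:7 → word 1a8fh → 1a 8f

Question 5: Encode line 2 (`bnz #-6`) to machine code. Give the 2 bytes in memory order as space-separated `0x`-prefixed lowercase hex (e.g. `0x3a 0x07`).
line 2 (bnz): pack op=0x3c:6|imm=-6:10 = 0xf3fa; big→ f3 fa

0xf3 0xfa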